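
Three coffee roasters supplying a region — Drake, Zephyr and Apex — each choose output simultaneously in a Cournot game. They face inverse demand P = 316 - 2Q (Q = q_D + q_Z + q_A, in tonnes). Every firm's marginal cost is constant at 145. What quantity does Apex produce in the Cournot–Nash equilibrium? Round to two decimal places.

A representative firm's profit is π_i = q_i(316 - 2Q) - 145q_i.
First-order condition (treating rivals' output as given): 171 - 4q_i - 2·Σ_{j≠i} q_j = 0.
By symmetry each firm produces the same amount; substituting Σ_{j≠i} q_j = 2q_i yields q_i = 171/8.

21.38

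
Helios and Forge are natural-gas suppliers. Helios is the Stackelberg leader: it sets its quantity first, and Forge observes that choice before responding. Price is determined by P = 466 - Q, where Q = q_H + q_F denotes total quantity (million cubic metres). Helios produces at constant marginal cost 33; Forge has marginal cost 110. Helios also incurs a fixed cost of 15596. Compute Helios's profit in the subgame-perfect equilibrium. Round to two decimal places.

The follower Forge best-responds to any q_H: π_F = (466 - Q)q_F - 110q_F.
Follower FOC: 356 - q_H - 2q_F = 0, so q_F(q_H) = (356 - q_H)/2.
The leader anticipates this reaction. Substituting into P = 466 - Q gives P = 288 - (1/2)q_H, so π_H = (288 - (1/2)q_H)q_H - 33q_H.
Maximising: ∂π_H/∂q_H = 255 - q_H = 0, giving q_H = 255.
Then q_F = (356 - 255)/2 = 101/2.
Price P = 466 - 611/2 = 321/2.
Helios's profit: (321/2 - 33)·255 - 15596 = 16916.5000.

16916.50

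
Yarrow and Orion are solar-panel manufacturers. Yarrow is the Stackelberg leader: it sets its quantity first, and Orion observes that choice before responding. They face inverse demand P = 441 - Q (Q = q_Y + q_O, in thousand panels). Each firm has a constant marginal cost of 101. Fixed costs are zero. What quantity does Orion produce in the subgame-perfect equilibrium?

The follower Orion best-responds to any q_Y: π_O = (441 - Q)q_O - 101q_O.
Setting the follower's marginal profit to zero, 340 - q_Y - 2q_O = 0, i.e. q_O = (340 - q_Y)/2.
Yarrow substitutes q_O(q_Y) into its own profit: π_Y = q_Y(441 - q_Y - (340 - q_Y)/2) - 101q_Y = (271 - (1/2)q_Y)q_Y - 101q_Y.
Maximising: ∂π_Y/∂q_Y = 170 - q_Y = 0, giving q_Y = 170.
Then q_O = (340 - 170)/2 = 85.

85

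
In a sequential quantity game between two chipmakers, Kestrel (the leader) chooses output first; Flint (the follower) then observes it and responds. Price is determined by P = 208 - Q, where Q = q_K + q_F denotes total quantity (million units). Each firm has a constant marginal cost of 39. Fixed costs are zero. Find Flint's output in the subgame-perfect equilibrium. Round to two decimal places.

Solve by backward induction. Given q_K, the follower Flint maximises π_F = (208 - q_K - q_F)q_F - 39q_F.
∂π_F/∂q_F = 169 - q_K - 2q_F = 0 gives the reaction function q_F = (169 - q_K)/2.
Kestrel substitutes q_F(q_K) into its own profit: π_K = q_K(208 - q_K - (169 - q_K)/2) - 39q_K = (247/2 - (1/2)q_K)q_K - 39q_K.
The leader's first-order condition 169/2 - q_K = 0 yields q_K = 169/2.
Then q_F = (169 - 169/2)/2 = 169/4.

42.25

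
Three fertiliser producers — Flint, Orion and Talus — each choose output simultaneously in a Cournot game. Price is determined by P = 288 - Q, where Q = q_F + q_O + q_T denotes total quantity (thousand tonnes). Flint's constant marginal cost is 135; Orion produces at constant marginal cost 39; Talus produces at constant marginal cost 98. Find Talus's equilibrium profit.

Flint's profit: π_F = (288 - Q)q_F - (135q_F). Setting ∂π_F/∂q_F = 0: 153 - 2q_F - (q_O + q_T) = 0.
Orion's profit: π_O = (288 - Q)q_O - (39q_O). Setting ∂π_O/∂q_O = 0: 249 - 2q_O - (q_F + q_T) = 0.
Talus's first-order condition: 190 - 2q_T - (q_F + q_O) = 0.
Adding the 3 conditions: 592 − 2Q − 2Q = 0, i.e. Q = 148.
Back-substituting: q_F = (153 − 148) = 5, q_O = (249 − 148) = 101, q_T = (190 − 148) = 42.
Price P = 288 - 148 = 140.
Talus's profit: (140 - 98)·42 = 1764.

1764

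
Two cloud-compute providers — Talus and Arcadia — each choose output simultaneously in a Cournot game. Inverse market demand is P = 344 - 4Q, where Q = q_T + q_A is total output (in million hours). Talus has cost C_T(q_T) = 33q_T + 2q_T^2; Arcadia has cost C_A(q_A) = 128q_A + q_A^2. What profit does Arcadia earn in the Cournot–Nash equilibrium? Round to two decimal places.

840.01

Talus's profit: π_T = (344 - 4Q)q_T - (33q_T + 2q_T²). Setting ∂π_T/∂q_T = 0: 311 - 12q_T - 4(q_A) = 0.
Arcadia's profit: π_A = (344 - 4Q)q_A - (128q_A + q_A²). Setting ∂π_A/∂q_A = 0: 216 - 10q_A - 4(q_T) = 0.
So q_T = (311 - 4q_A)/12 and q_A = (216 - 4q_T)/10.
Solving the pair: q_T = 1123/52, q_A = 337/26.
Price P = 344 - 4·(1797/52) = 205.7692.
Arcadia's profit: 205.7692·(337/26) - 128·(337/26) - (337/26)² = 840.0074.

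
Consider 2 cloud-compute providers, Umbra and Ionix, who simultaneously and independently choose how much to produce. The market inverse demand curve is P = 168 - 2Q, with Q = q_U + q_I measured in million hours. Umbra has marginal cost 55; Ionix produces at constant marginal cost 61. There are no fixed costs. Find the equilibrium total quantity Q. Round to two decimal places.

Umbra's profit: π_U = (168 - 2Q)q_U - (55q_U). Setting ∂π_U/∂q_U = 0: 113 - 4q_U - 2(q_I) = 0.
Ionix's first-order condition: 107 - 4q_I - 2(q_U) = 0.
So q_U = (113 - 2q_I)/4 and q_I = (107 - 2q_U)/4.
Solving the pair: q_U = 119/6, q_I = 101/6.
Total output Q = 119/6 + 101/6 = 110/3.

36.67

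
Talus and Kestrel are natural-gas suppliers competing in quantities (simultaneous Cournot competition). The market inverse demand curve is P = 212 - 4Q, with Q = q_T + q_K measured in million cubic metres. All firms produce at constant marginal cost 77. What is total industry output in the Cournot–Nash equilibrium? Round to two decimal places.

22.50

A representative firm's profit is π_i = q_i(212 - 4Q) - 77q_i.
First-order condition (treating rivals' output as given): 135 - 8q_i - 4q_j = 0.
With identical firms every q_j equals q_i, so q_j = q_i and 135 = 12q_i, giving q_i = 45/4.
Total output Q = 45/4 + 45/4 = 45/2.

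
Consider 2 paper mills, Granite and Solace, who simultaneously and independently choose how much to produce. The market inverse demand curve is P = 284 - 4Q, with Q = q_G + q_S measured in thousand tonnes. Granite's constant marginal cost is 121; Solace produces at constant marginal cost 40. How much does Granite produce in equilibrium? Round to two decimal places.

Granite's profit: π_G = (284 - 4Q)q_G - (121q_G). Setting ∂π_G/∂q_G = 0: 163 - 8q_G - 4(q_S) = 0.
Solace's profit: π_S = (284 - 4Q)q_S - (40q_S). Setting ∂π_S/∂q_S = 0: 244 - 8q_S - 4(q_G) = 0.
Best responses: q_G = (163 - 4q_S)/8, q_S = (244 - 4q_G)/8.
Substituting one into the other gives q_G = 41/6 and q_S = 325/12.

6.83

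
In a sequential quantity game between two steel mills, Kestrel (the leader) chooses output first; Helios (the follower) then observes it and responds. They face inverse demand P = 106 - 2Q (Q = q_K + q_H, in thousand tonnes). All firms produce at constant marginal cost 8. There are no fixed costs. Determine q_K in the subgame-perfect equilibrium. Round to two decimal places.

24.50

Solve by backward induction. Given q_K, the follower Helios maximises π_H = (106 - 2q_K - 2q_H)q_H - 8q_H.
Follower FOC: 98 - 2q_K - 4q_H = 0, so q_H(q_K) = (98 - 2q_K)/4.
The leader anticipates this reaction. Substituting into P = 106 - 2Q gives P = 57 - q_K, so π_K = (57 - q_K)q_K - 8q_K.
Maximising: ∂π_K/∂q_K = 49 - 2q_K = 0, giving q_K = 49/2.
Then q_H = (98 - 2·(49/2))/4 = 49/4.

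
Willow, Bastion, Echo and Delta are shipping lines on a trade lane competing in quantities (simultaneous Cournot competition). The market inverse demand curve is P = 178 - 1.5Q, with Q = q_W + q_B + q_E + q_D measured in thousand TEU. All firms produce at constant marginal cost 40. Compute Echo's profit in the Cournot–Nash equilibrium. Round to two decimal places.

507.84

A representative firm's profit is π_i = q_i(178 - 1.5Q) - 40q_i.
First-order condition (treating rivals' output as given): 138 - 3q_i - (3/2)·Σ_{j≠i} q_j = 0.
By symmetry each firm produces the same amount; substituting Σ_{j≠i} q_j = 3q_i yields q_i = 138/(15/2) = 92/5.
Price P = 178 - (3/2)·(368/5) = 338/5.
Echo's profit: (338/5 - 40)·(92/5) = 507.8400.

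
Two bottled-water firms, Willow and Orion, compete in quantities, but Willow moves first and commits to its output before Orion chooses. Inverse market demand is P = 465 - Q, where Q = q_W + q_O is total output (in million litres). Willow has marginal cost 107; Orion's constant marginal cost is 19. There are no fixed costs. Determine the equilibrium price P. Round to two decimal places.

174.50

Solve by backward induction. Given q_W, the follower Orion maximises π_O = (465 - q_W - q_O)q_O - 19q_O.
Follower FOC: 446 - q_W - 2q_O = 0, so q_O(q_W) = (446 - q_W)/2.
Willow substitutes q_O(q_W) into its own profit: π_W = q_W(465 - q_W - (446 - q_W)/2) - 107q_W = (242 - (1/2)q_W)q_W - 107q_W.
Leader FOC: 135 - q_W = 0, so q_W = 135.
Then q_O = (446 - 135)/2 = 311/2.
Total output Q = 581/2, so price P = 465 - 581/2 = 349/2.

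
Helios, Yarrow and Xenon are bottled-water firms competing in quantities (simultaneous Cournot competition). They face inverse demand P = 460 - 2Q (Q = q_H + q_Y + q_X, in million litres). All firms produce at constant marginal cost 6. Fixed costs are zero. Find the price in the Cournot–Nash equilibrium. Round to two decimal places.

119.50

A representative firm's profit is π_i = q_i(460 - 2Q) - 6q_i.
First-order condition (treating rivals' output as given): 454 - 4q_i - 2·Σ_{j≠i} q_j = 0.
With identical firms every q_j equals q_i, so Σ_{j≠i} q_j = 2q_i and 454 = 8q_i, giving q_i = 227/4.
Total output Q = 681/4, so price P = 460 - 2·(681/4) = 239/2.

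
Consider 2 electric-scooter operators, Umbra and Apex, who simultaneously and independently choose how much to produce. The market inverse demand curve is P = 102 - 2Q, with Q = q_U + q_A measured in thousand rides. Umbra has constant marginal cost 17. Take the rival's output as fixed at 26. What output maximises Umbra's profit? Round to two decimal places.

8.25

With the rival's output fixed at 26, Umbra's profit is π_U = (102 - 2·26 - 2q_U)q_U - (17q_U) = (50 - 2q_U)q_U - (17q_U).
∂π_U/∂q_U = 33 - 4q_U = 0, so q_U = 33/4.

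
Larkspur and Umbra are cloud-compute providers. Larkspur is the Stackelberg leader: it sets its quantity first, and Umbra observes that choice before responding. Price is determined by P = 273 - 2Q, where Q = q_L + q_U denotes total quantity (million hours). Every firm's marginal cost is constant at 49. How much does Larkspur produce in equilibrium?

56

Solve by backward induction. Given q_L, the follower Umbra maximises π_U = (273 - 2q_L - 2q_U)q_U - 49q_U.
∂π_U/∂q_U = 224 - 2q_L - 4q_U = 0 gives the reaction function q_U = (224 - 2q_L)/4.
The leader anticipates this reaction. Substituting into P = 273 - 2Q gives P = 161 - q_L, so π_L = (161 - q_L)q_L - 49q_L.
Maximising: ∂π_L/∂q_L = 112 - 2q_L = 0, giving q_L = 56.
Then q_U = (224 - 2·56)/4 = 28.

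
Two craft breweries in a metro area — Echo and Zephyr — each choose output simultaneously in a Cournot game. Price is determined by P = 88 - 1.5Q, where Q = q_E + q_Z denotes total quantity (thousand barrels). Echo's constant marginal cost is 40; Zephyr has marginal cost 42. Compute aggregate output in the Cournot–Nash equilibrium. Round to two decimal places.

Echo's profit: π_E = (88 - 1.5Q)q_E - (40q_E). Setting ∂π_E/∂q_E = 0: 48 - 3q_E - (3/2)(q_Z) = 0.
Zephyr's first-order condition: 46 - 3q_Z - (3/2)(q_E) = 0.
So q_E = (48 - (3/2)q_Z)/3 and q_Z = (46 - (3/2)q_E)/3.
Solving the pair: q_E = 100/9, q_Z = 88/9.
Total output Q = 100/9 + 88/9 = 188/9.

20.89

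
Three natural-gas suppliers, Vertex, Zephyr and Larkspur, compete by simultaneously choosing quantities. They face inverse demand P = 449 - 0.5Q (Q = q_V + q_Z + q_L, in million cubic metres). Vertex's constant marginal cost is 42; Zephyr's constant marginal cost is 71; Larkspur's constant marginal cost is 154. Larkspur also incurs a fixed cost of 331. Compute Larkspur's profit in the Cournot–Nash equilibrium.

919

Vertex's profit: π_V = (449 - 0.5Q)q_V - (42q_V). Setting ∂π_V/∂q_V = 0: 407 - q_V - (1/2)(q_Z + q_L) = 0.
Zephyr's first-order condition: 378 - q_Z - (1/2)(q_V + q_L) = 0.
Larkspur's profit: π_L = (449 - 0.5Q)q_L - (154q_L). Setting ∂π_L/∂q_L = 0: 295 - q_L - (1/2)(q_V + q_Z) = 0.
Summing all 3 equations gives 1080 − 2Q = 0, hence Q = 540.
Back-substituting: q_V = (407 − 270)/(1/2) = 274, q_Z = (378 − 270)/(1/2) = 216, q_L = (295 − 270)/(1/2) = 50.
Price P = 449 - (1/2)·540 = 179.
Larkspur's profit: (179 - 154)·50 - 331 = 919.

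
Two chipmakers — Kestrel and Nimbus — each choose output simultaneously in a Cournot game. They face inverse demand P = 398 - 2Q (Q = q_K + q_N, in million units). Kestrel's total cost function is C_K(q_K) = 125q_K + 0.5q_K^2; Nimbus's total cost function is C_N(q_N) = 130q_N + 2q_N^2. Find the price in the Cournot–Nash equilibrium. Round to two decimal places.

Kestrel's profit: π_K = (398 - 2Q)q_K - (125q_K + (1/2)q_K²). Setting ∂π_K/∂q_K = 0: 273 - 5q_K - 2(q_N) = 0.
Nimbus's first-order condition: 268 - 8q_N - 2(q_K) = 0.
Rearranging gives the reaction functions q_K = (273 - 2q_N)/5 and q_N = (268 - 2q_K)/8.
Solving the pair: q_K = 412/9, q_N = 397/18.
Total output Q = 407/6, so price P = 398 - 2·(407/6) = 787/3.

262.33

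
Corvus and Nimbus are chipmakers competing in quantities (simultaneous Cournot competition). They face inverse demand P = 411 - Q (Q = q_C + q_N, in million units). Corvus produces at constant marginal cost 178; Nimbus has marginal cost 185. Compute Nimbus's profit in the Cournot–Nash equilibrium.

Corvus's profit: π_C = (411 - Q)q_C - (178q_C). Setting ∂π_C/∂q_C = 0: 233 - 2q_C - (q_N) = 0.
Nimbus's first-order condition: 226 - 2q_N - (q_C) = 0.
Rearranging gives the reaction functions q_C = (233 - q_N)/2 and q_N = (226 - q_C)/2.
Solving the pair: q_C = 80, q_N = 73.
Price P = 411 - 153 = 258.
Nimbus's profit: (258 - 185)·73 = 5329.

5329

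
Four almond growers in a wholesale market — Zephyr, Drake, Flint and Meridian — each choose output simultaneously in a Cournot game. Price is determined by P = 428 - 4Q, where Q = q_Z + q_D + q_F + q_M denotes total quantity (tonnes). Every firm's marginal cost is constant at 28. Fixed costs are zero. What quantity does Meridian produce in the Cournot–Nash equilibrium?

20

Each firm earns π_i = (428 - 4Q)q_i - 28q_i.
Setting ∂π_i/∂q_i = 0 with rivals' quantities fixed: 400 - 8q_i - 4·Σ_{j≠i} q_j = 0.
With identical firms every q_j equals q_i, so Σ_{j≠i} q_j = 3q_i and 400 = 20q_i, giving q_i = 20.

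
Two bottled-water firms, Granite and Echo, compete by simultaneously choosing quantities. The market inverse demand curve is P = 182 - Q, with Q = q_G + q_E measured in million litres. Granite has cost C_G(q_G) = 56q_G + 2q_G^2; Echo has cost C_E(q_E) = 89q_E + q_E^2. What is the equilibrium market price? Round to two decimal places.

Granite's profit: π_G = (182 - Q)q_G - (56q_G + 2q_G²). Setting ∂π_G/∂q_G = 0: 126 - 6q_G - (q_E) = 0.
Echo's profit: π_E = (182 - Q)q_E - (89q_E + q_E²). Setting ∂π_E/∂q_E = 0: 93 - 4q_E - (q_G) = 0.
Best responses: q_G = (126 - q_E)/6, q_E = (93 - q_G)/4.
Solving the pair: q_G = 411/23, q_E = 432/23.
Total output Q = 843/23, so price P = 182 - 843/23 = 145.3478.

145.35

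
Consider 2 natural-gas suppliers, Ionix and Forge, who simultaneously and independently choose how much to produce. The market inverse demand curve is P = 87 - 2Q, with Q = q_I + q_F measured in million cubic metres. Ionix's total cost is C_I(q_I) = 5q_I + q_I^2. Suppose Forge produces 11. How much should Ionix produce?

With the rival's output fixed at 11, Ionix's profit is π_I = (87 - 2·11 - 2q_I)q_I - (5q_I + q_I²) = (65 - 2q_I)q_I - (5q_I + q_I²).
∂π_I/∂q_I = 60 - 6q_I = 0, so q_I = 10.

10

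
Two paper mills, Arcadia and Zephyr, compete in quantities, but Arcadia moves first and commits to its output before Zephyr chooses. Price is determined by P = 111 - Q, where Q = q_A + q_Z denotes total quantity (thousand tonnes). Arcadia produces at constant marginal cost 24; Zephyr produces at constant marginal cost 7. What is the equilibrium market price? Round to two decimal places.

41.50

Solve by backward induction. Given q_A, the follower Zephyr maximises π_Z = (111 - q_A - q_Z)q_Z - 7q_Z.
Follower FOC: 104 - q_A - 2q_Z = 0, so q_Z(q_A) = (104 - q_A)/2.
Arcadia substitutes q_Z(q_A) into its own profit: π_A = q_A(111 - q_A - (104 - q_A)/2) - 24q_A = (59 - (1/2)q_A)q_A - 24q_A.
The leader's first-order condition 35 - q_A = 0 yields q_A = 35.
Then q_Z = (104 - 35)/2 = 69/2.
Total output Q = 139/2, so price P = 111 - 139/2 = 83/2.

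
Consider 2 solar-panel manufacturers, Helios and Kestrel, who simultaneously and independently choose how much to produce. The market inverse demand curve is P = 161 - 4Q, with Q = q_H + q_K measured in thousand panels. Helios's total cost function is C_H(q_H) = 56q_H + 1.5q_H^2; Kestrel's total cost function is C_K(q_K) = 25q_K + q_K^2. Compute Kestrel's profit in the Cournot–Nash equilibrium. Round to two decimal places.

655.15

Helios's profit: π_H = (161 - 4Q)q_H - (56q_H + (3/2)q_H²). Setting ∂π_H/∂q_H = 0: 105 - 11q_H - 4(q_K) = 0.
Kestrel's first-order condition: 136 - 10q_K - 4(q_H) = 0.
Best responses: q_H = (105 - 4q_K)/11, q_K = (136 - 4q_H)/10.
Substituting one into the other gives q_H = 253/47 and q_K = 538/47.
Price P = 161 - 4·(791/47) = 93.6809.
Kestrel's profit: 93.6809·(538/47) - 25·(538/47) - (538/47)² = 655.1471.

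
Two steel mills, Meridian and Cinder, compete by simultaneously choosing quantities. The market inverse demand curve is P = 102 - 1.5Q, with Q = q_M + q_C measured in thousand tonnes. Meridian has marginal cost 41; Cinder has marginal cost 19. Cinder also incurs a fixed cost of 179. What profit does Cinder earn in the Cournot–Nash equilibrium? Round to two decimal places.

Meridian's profit: π_M = (102 - 1.5Q)q_M - (41q_M). Setting ∂π_M/∂q_M = 0: 61 - 3q_M - (3/2)(q_C) = 0.
Cinder's first-order condition: 83 - 3q_C - (3/2)(q_M) = 0.
Rearranging gives the reaction functions q_M = (61 - (3/2)q_C)/3 and q_C = (83 - (3/2)q_M)/3.
Solving the pair: q_M = 26/3, q_C = 70/3.
Price P = 102 - (3/2)·32 = 54.
Cinder's profit: (54 - 19)·(70/3) - 179 = 1913/3.

637.67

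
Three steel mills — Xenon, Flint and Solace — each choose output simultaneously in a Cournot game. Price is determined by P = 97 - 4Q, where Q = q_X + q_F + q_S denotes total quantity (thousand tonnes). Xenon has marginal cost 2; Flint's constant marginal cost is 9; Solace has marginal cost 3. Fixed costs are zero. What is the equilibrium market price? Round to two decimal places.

Xenon's profit: π_X = (97 - 4Q)q_X - (2q_X). Setting ∂π_X/∂q_X = 0: 95 - 8q_X - 4(q_F + q_S) = 0.
Flint's profit: π_F = (97 - 4Q)q_F - (9q_F). Setting ∂π_F/∂q_F = 0: 88 - 8q_F - 4(q_X + q_S) = 0.
Solace's first-order condition: 94 - 8q_S - 4(q_X + q_F) = 0.
Adding the 3 first-order conditions: 277 − 16Q = 0, so Q = 277/16.
Back-substituting: q_X = (95 − 277/4)/4 = 103/16, q_F = (88 − 277/4)/4 = 75/16, q_S = (94 − 277/4)/4 = 99/16.
Total output Q = 277/16, so price P = 97 - 4·(277/16) = 111/4.

27.75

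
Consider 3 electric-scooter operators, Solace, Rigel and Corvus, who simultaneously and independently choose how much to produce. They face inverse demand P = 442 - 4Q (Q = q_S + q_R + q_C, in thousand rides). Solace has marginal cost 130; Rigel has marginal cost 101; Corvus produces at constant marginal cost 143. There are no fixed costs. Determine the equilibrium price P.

204

Solace's profit: π_S = (442 - 4Q)q_S - (130q_S). Setting ∂π_S/∂q_S = 0: 312 - 8q_S - 4(q_R + q_C) = 0.
Rigel's profit: π_R = (442 - 4Q)q_R - (101q_R). Setting ∂π_R/∂q_R = 0: 341 - 8q_R - 4(q_S + q_C) = 0.
Corvus's profit: π_C = (442 - 4Q)q_C - (143q_C). Setting ∂π_C/∂q_C = 0: 299 - 8q_C - 4(q_S + q_R) = 0.
Adding the 3 conditions: 952 − 8Q − 8Q = 0, i.e. Q = 119/2.
Back-substituting: q_S = (312 − 238)/4 = 37/2, q_R = (341 − 238)/4 = 103/4, q_C = (299 − 238)/4 = 61/4.
Total output Q = 119/2, so price P = 442 - 4·(119/2) = 204.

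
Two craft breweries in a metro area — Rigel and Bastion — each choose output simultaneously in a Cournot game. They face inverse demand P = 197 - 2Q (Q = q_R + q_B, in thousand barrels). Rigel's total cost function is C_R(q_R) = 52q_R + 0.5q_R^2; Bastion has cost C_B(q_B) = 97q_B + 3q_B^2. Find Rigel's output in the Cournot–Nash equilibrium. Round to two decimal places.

Rigel's profit: π_R = (197 - 2Q)q_R - (52q_R + (1/2)q_R²). Setting ∂π_R/∂q_R = 0: 145 - 5q_R - 2(q_B) = 0.
Bastion's first-order condition: 100 - 10q_B - 2(q_R) = 0.
Rearranging gives the reaction functions q_R = (145 - 2q_B)/5 and q_B = (100 - 2q_R)/10.
Substituting one into the other gives q_R = 625/23 and q_B = 105/23.

27.17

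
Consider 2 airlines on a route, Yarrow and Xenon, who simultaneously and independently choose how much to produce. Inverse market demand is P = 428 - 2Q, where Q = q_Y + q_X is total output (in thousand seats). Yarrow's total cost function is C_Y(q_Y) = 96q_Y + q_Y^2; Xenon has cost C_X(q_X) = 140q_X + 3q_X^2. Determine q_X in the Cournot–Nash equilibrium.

19

Yarrow's profit: π_Y = (428 - 2Q)q_Y - (96q_Y + q_Y²). Setting ∂π_Y/∂q_Y = 0: 332 - 6q_Y - 2(q_X) = 0.
Xenon's profit: π_X = (428 - 2Q)q_X - (140q_X + 3q_X²). Setting ∂π_X/∂q_X = 0: 288 - 10q_X - 2(q_Y) = 0.
Rearranging gives the reaction functions q_Y = (332 - 2q_X)/6 and q_X = (288 - 2q_Y)/10.
Substituting one into the other gives q_Y = 49 and q_X = 19.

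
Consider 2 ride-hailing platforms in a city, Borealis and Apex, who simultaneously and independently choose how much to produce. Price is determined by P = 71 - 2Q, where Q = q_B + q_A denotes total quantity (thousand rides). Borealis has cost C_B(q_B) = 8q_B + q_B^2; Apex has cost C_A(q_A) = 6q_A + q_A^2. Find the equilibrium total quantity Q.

Borealis's profit: π_B = (71 - 2Q)q_B - (8q_B + q_B²). Setting ∂π_B/∂q_B = 0: 63 - 6q_B - 2(q_A) = 0.
Apex's profit: π_A = (71 - 2Q)q_A - (6q_A + q_A²). Setting ∂π_A/∂q_A = 0: 65 - 6q_A - 2(q_B) = 0.
Best responses: q_B = (63 - 2q_A)/6, q_A = (65 - 2q_B)/6.
Substituting one into the other gives q_B = 31/4 and q_A = 33/4.
Total output Q = 31/4 + 33/4 = 16.

16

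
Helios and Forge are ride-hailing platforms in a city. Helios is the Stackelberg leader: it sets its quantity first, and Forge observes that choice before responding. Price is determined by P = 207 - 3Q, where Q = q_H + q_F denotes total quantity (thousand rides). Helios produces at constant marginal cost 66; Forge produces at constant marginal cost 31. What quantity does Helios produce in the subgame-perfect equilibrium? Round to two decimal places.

Solve by backward induction. Given q_H, the follower Forge maximises π_F = (207 - 3q_H - 3q_F)q_F - 31q_F.
Setting the follower's marginal profit to zero, 176 - 3q_H - 6q_F = 0, i.e. q_F = (176 - 3q_H)/6.
The leader anticipates this reaction. Substituting into P = 207 - 3Q gives P = 119 - (3/2)q_H, so π_H = (119 - (3/2)q_H)q_H - 66q_H.
Maximising: ∂π_H/∂q_H = 53 - 3q_H = 0, giving q_H = 53/3.
Then q_F = (176 - 3·(53/3))/6 = 41/2.

17.67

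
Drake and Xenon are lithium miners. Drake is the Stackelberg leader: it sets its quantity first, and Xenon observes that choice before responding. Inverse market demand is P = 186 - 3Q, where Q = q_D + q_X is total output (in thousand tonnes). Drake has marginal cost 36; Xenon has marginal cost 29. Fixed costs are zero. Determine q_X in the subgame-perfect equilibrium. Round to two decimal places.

14.25

The follower Xenon best-responds to any q_D: π_X = (186 - 3Q)q_X - 29q_X.
Setting the follower's marginal profit to zero, 157 - 3q_D - 6q_X = 0, i.e. q_X = (157 - 3q_D)/6.
Drake substitutes q_X(q_D) into its own profit: π_D = q_D(186 - 3q_D - (157 - 3q_D)/2) - 36q_D = (215/2 - (3/2)q_D)q_D - 36q_D.
Maximising: ∂π_D/∂q_D = 143/2 - 3q_D = 0, giving q_D = 143/6.
Then q_X = (157 - 3·(143/6))/6 = 57/4.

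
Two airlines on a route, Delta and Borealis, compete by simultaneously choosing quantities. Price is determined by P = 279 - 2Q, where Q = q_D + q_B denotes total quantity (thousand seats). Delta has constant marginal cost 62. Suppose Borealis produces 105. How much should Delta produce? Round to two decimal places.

1.75

With the rival's output fixed at 105, Delta's profit is π_D = (279 - 2·105 - 2q_D)q_D - (62q_D) = (69 - 2q_D)q_D - (62q_D).
∂π_D/∂q_D = 7 - 4q_D = 0, so q_D = 7/4.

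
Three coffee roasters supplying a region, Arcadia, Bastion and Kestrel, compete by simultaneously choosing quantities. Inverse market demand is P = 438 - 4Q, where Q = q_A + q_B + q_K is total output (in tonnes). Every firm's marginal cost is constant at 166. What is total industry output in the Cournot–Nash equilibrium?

51

A representative firm's profit is π_i = q_i(438 - 4Q) - 166q_i.
Setting ∂π_i/∂q_i = 0 with rivals' quantities fixed: 272 - 8q_i - 4·Σ_{j≠i} q_j = 0.
By symmetry each firm produces the same amount; substituting Σ_{j≠i} q_j = 2q_i yields q_i = 272/16 = 17.
Total output Q = 17 + 17 + 17 = 51.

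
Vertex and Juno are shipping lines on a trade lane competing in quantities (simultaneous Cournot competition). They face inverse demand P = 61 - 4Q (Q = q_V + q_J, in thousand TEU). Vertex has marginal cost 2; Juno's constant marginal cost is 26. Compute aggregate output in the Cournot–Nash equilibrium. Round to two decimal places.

7.83

Vertex's profit: π_V = (61 - 4Q)q_V - (2q_V). Setting ∂π_V/∂q_V = 0: 59 - 8q_V - 4(q_J) = 0.
Juno's first-order condition: 35 - 8q_J - 4(q_V) = 0.
So q_V = (59 - 4q_J)/8 and q_J = (35 - 4q_V)/8.
Solving the pair: q_V = 83/12, q_J = 11/12.
Total output Q = 83/12 + 11/12 = 47/6.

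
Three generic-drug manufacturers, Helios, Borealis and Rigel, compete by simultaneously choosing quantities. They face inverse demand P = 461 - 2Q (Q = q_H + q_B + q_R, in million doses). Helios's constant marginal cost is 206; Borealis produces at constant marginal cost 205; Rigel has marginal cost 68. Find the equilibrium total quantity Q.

Helios's profit: π_H = (461 - 2Q)q_H - (206q_H). Setting ∂π_H/∂q_H = 0: 255 - 4q_H - 2(q_B + q_R) = 0.
Borealis's profit: π_B = (461 - 2Q)q_B - (205q_B). Setting ∂π_B/∂q_B = 0: 256 - 4q_B - 2(q_H + q_R) = 0.
Rigel's first-order condition: 393 - 4q_R - 2(q_H + q_B) = 0.
Summing all 3 equations gives 904 − 8Q = 0, hence Q = 113.
Back-substituting: q_H = (255 − 226)/2 = 29/2, q_B = (256 − 226)/2 = 15, q_R = (393 − 226)/2 = 167/2.
Total output Q = 29/2 + 15 + 167/2 = 113.

113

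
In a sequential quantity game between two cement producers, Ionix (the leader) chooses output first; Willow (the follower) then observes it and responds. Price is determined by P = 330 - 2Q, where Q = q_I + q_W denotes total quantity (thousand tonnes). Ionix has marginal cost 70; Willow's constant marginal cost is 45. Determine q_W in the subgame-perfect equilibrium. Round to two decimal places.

41.88

Solve by backward induction. Given q_I, the follower Willow maximises π_W = (330 - 2q_I - 2q_W)q_W - 45q_W.
Follower FOC: 285 - 2q_I - 4q_W = 0, so q_W(q_I) = (285 - 2q_I)/4.
The leader anticipates this reaction. Substituting into P = 330 - 2Q gives P = 375/2 - q_I, so π_I = (375/2 - q_I)q_I - 70q_I.
The leader's first-order condition 235/2 - 2q_I = 0 yields q_I = 235/4.
Then q_W = (285 - 2·(235/4))/4 = 335/8.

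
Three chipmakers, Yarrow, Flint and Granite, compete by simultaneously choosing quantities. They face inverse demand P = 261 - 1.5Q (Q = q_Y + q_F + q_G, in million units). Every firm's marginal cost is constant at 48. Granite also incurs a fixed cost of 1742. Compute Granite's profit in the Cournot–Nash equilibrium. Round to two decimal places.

148.38

Each firm earns π_i = (261 - 1.5Q)q_i - 48q_i.
First-order condition (treating rivals' output as given): 213 - 3q_i - (3/2)·Σ_{j≠i} q_j = 0.
By symmetry each firm produces the same amount; substituting Σ_{j≠i} q_j = 2q_i yields q_i = 213/6 = 71/2.
Price P = 261 - (3/2)·(213/2) = 405/4.
Granite's profit: (405/4 - 48)·(71/2) - 1742 = 1187/8.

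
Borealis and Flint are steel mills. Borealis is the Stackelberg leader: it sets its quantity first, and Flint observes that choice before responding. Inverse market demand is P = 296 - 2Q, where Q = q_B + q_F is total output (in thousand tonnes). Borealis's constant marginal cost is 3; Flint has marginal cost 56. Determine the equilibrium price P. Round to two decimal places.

89.50

Solve by backward induction. Given q_B, the follower Flint maximises π_F = (296 - 2q_B - 2q_F)q_F - 56q_F.
∂π_F/∂q_F = 240 - 2q_B - 4q_F = 0 gives the reaction function q_F = (240 - 2q_B)/4.
Borealis substitutes q_F(q_B) into its own profit: π_B = q_B(296 - 2q_B - (240 - 2q_B)/2) - 3q_B = (176 - q_B)q_B - 3q_B.
The leader's first-order condition 173 - 2q_B = 0 yields q_B = 173/2.
Then q_F = (240 - 2·(173/2))/4 = 67/4.
Total output Q = 413/4, so price P = 296 - 2·(413/4) = 179/2.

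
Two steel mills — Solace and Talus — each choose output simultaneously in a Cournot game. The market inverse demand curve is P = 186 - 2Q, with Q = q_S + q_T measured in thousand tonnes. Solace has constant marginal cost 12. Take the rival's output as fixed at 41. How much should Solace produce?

23

With the rival's output fixed at 41, Solace's profit is π_S = (186 - 2·41 - 2q_S)q_S - (12q_S) = (104 - 2q_S)q_S - (12q_S).
∂π_S/∂q_S = 92 - 4q_S = 0, so q_S = 23.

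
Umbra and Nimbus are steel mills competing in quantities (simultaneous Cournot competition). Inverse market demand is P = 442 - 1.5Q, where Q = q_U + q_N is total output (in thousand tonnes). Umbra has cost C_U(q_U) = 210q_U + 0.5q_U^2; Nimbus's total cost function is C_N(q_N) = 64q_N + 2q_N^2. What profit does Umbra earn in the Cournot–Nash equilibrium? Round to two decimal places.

Umbra's profit: π_U = (442 - 1.5Q)q_U - (210q_U + (1/2)q_U²). Setting ∂π_U/∂q_U = 0: 232 - 4q_U - (3/2)(q_N) = 0.
Nimbus's profit: π_N = (442 - 1.5Q)q_N - (64q_N + 2q_N²). Setting ∂π_N/∂q_N = 0: 378 - 7q_N - (3/2)(q_U) = 0.
Rearranging gives the reaction functions q_U = (232 - (3/2)q_N)/4 and q_N = (378 - (3/2)q_U)/7.
Solving the pair: q_U = 41.0485, q_N = 45.2039.
Price P = 442 - (3/2)·86.2524 = 312.6214.
Umbra's profit: 312.6214·41.0485 - 210·41.0485 - (1/2)·41.0485² = 3369.9659.

3369.97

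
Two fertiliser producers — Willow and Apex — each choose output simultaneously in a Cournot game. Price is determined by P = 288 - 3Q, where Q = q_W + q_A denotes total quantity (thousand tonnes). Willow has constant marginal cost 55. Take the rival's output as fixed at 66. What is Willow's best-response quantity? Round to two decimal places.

With the rival's output fixed at 66, Willow's profit is π_W = (288 - 3·66 - 3q_W)q_W - (55q_W) = (90 - 3q_W)q_W - (55q_W).
∂π_W/∂q_W = 35 - 6q_W = 0, so q_W = 35/6.

5.83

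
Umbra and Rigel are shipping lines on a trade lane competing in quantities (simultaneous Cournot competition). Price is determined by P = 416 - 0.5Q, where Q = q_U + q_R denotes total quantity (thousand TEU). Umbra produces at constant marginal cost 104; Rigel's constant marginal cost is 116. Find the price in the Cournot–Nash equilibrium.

Umbra's profit: π_U = (416 - 0.5Q)q_U - (104q_U). Setting ∂π_U/∂q_U = 0: 312 - q_U - (1/2)(q_R) = 0.
Rigel's first-order condition: 300 - q_R - (1/2)(q_U) = 0.
Best responses: q_U = (312 - (1/2)q_R), q_R = (300 - (1/2)q_U).
Solving the pair: q_U = 216, q_R = 192.
Total output Q = 408, so price P = 416 - (1/2)·408 = 212.

212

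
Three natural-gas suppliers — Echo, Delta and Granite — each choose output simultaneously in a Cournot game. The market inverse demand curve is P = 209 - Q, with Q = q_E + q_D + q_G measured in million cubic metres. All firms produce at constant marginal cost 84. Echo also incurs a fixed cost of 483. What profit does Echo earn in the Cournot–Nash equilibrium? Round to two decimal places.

Each firm earns π_i = (209 - Q)q_i - 84q_i.
First-order condition (treating rivals' output as given): 125 - 2q_i - Σ_{j≠i} q_j = 0.
With identical firms every q_j equals q_i, so Σ_{j≠i} q_j = 2q_i and 125 = 4q_i, giving q_i = 125/4.
Price P = 209 - 375/4 = 461/4.
Echo's profit: (461/4 - 84)·(125/4) - 483 = 493.5625.

493.56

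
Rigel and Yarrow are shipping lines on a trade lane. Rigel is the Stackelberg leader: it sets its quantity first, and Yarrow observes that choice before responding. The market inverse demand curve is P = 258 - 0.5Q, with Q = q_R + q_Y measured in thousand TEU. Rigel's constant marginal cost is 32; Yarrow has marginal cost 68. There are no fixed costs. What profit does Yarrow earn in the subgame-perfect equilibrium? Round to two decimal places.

The follower Yarrow best-responds to any q_R: π_Y = (258 - 0.5Q)q_Y - 68q_Y.
∂π_Y/∂q_Y = 190 - (1/2)q_R - q_Y = 0 gives the reaction function q_Y = (190 - (1/2)q_R).
The leader anticipates this reaction. Substituting into P = 258 - 0.5Q gives P = 163 - (1/4)q_R, so π_R = (163 - (1/4)q_R)q_R - 32q_R.
Maximising: ∂π_R/∂q_R = 131 - (1/2)q_R = 0, giving q_R = 262.
Then q_Y = (190 - (1/2)·262) = 59.
Price P = 258 - (1/2)·321 = 195/2.
Yarrow's profit: (195/2 - 68)·59 = 1740.5000.

1740.50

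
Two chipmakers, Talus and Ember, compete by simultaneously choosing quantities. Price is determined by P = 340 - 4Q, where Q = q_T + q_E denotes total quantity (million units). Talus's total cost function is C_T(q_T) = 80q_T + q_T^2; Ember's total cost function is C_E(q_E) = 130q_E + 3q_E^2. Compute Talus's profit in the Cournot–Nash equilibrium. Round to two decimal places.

2549.43

Talus's profit: π_T = (340 - 4Q)q_T - (80q_T + q_T²). Setting ∂π_T/∂q_T = 0: 260 - 10q_T - 4(q_E) = 0.
Ember's first-order condition: 210 - 14q_E - 4(q_T) = 0.
So q_T = (260 - 4q_E)/10 and q_E = (210 - 4q_T)/14.
Solving the pair: q_T = 700/31, q_E = 265/31.
Price P = 340 - 4·(965/31) = 215.4839.
Talus's profit: 215.4839·(700/31) - 80·(700/31) - (700/31)² = 2549.4277.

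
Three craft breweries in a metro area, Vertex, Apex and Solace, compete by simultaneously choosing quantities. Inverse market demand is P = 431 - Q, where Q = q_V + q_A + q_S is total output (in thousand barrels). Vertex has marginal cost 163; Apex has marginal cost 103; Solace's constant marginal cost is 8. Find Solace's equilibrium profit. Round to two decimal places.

Vertex's profit: π_V = (431 - Q)q_V - (163q_V). Setting ∂π_V/∂q_V = 0: 268 - 2q_V - (q_A + q_S) = 0.
Apex's first-order condition: 328 - 2q_A - (q_V + q_S) = 0.
Solace's profit: π_S = (431 - Q)q_S - (8q_S). Setting ∂π_S/∂q_S = 0: 423 - 2q_S - (q_V + q_A) = 0.
Adding the 3 conditions: 1019 − 2Q − 2Q = 0, i.e. Q = 1019/4.
Back-substituting: q_V = (268 − 1019/4) = 53/4, q_A = (328 − 1019/4) = 293/4, q_S = (423 − 1019/4) = 673/4.
Price P = 431 - 1019/4 = 705/4.
Solace's profit: (705/4 - 8)·(673/4) = 28308.0625.

28308.06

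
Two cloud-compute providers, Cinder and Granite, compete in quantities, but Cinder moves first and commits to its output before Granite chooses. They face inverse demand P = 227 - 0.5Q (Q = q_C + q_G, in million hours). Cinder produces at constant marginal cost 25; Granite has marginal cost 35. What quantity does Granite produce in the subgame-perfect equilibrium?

86

The follower Granite best-responds to any q_C: π_G = (227 - 0.5Q)q_G - 35q_G.
Follower FOC: 192 - (1/2)q_C - q_G = 0, so q_G(q_C) = (192 - (1/2)q_C).
Cinder substitutes q_G(q_C) into its own profit: π_C = q_C(227 - (1/2)q_C - (192 - (1/2)q_C)/2) - 25q_C = (131 - (1/4)q_C)q_C - 25q_C.
Leader FOC: 106 - (1/2)q_C = 0, so q_C = 212.
Then q_G = (192 - (1/2)·212) = 86.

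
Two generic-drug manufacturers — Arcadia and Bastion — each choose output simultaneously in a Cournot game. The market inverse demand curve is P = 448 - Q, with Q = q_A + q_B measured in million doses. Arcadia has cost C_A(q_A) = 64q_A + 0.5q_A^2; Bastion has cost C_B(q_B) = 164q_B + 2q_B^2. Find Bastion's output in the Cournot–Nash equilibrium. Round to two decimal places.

Arcadia's profit: π_A = (448 - Q)q_A - (64q_A + (1/2)q_A²). Setting ∂π_A/∂q_A = 0: 384 - 3q_A - (q_B) = 0.
Bastion's profit: π_B = (448 - Q)q_B - (164q_B + 2q_B²). Setting ∂π_B/∂q_B = 0: 284 - 6q_B - (q_A) = 0.
So q_A = (384 - q_B)/3 and q_B = (284 - q_A)/6.
Solving the pair: q_A = 118.8235, q_B = 468/17.

27.53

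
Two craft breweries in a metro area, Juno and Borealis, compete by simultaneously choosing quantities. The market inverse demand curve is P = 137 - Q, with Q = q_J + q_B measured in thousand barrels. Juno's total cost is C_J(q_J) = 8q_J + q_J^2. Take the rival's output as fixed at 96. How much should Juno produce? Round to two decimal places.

8.25

With the rival's output fixed at 96, Juno's profit is π_J = (137 - 96 - q_J)q_J - (8q_J + q_J²) = (41 - q_J)q_J - (8q_J + q_J²).
∂π_J/∂q_J = 33 - 4q_J = 0, so q_J = 33/4.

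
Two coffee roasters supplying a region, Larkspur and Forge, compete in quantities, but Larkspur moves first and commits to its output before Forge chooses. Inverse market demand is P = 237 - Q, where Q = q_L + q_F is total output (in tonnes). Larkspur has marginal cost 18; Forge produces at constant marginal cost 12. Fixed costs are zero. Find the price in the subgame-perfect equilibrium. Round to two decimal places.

71.25

The follower Forge best-responds to any q_L: π_F = (237 - Q)q_F - 12q_F.
Setting the follower's marginal profit to zero, 225 - q_L - 2q_F = 0, i.e. q_F = (225 - q_L)/2.
The leader anticipates this reaction. Substituting into P = 237 - Q gives P = 249/2 - (1/2)q_L, so π_L = (249/2 - (1/2)q_L)q_L - 18q_L.
The leader's first-order condition 213/2 - q_L = 0 yields q_L = 213/2.
Then q_F = (225 - 213/2)/2 = 237/4.
Total output Q = 663/4, so price P = 237 - 663/4 = 285/4.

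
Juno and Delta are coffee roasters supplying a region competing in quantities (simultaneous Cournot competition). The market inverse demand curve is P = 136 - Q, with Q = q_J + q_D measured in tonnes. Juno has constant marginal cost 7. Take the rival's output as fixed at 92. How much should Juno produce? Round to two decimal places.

With the rival's output fixed at 92, Juno's profit is π_J = (136 - 92 - q_J)q_J - (7q_J) = (44 - q_J)q_J - (7q_J).
∂π_J/∂q_J = 37 - 2q_J = 0, so q_J = 37/2.

18.50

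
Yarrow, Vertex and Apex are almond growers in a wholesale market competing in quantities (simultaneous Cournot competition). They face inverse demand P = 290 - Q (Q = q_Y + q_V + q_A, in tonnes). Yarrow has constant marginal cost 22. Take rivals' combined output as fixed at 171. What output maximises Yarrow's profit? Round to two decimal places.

48.50

With rivals' combined output fixed at 171, Yarrow's profit is π_Y = (290 - 171 - q_Y)q_Y - (22q_Y) = (119 - q_Y)q_Y - (22q_Y).
∂π_Y/∂q_Y = 97 - 2q_Y = 0, so q_Y = 97/2.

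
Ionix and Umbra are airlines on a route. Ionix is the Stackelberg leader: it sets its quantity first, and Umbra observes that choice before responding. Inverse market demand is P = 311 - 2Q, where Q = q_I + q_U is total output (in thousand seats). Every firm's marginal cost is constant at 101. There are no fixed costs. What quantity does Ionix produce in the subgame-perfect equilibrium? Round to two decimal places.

52.50

Solve by backward induction. Given q_I, the follower Umbra maximises π_U = (311 - 2q_I - 2q_U)q_U - 101q_U.
Follower FOC: 210 - 2q_I - 4q_U = 0, so q_U(q_I) = (210 - 2q_I)/4.
The leader anticipates this reaction. Substituting into P = 311 - 2Q gives P = 206 - q_I, so π_I = (206 - q_I)q_I - 101q_I.
Leader FOC: 105 - 2q_I = 0, so q_I = 105/2.
Then q_U = (210 - 2·(105/2))/4 = 105/4.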